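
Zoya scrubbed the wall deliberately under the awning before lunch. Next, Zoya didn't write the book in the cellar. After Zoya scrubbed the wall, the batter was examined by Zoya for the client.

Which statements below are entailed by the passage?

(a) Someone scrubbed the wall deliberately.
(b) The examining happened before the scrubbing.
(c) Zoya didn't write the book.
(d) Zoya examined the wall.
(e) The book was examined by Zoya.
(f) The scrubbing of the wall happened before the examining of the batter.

(a) Entailed — this follows by dropping conjuncts from the scrubbing event's description.
(b) Not entailed — the narrative places the scrubbing before the examining, not after.
(c) Not entailed — dropping 'in the cellar' under negation is not valid — the original leaves open that Zoya wrote the book some other way.
(d) Not entailed — Zoya examined the batter, not the wall; the wall belongs to the scrubbing event.
(e) Not entailed — Zoya examined the batter, not the book; the book belongs to the writing event.
(f) Entailed — the narrative places the scrubbing before the examining.

(a), (f)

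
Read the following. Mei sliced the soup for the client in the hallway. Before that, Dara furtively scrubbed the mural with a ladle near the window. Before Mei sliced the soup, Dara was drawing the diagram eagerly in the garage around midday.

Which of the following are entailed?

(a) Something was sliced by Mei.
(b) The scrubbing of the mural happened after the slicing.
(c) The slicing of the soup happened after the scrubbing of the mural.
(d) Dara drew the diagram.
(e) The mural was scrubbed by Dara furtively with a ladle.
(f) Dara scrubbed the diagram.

(a), (c), (e)

(a) Entailed — the original entails any weakening of itself; this just drops 'for the client', 'in the hallway' and generalizes the patient.
(b) Not entailed — the narrative places the scrubbing before the slicing, not after.
(c) Entailed — the narrative places the scrubbing before the slicing.
(d) Not entailed — 'was drawing' is progressive on an accomplishment; it does not entail the completed 'drew'.
(e) Entailed — every conjunct here is already in the original scrubbing event.
(f) Not entailed — Dara scrubbed the mural, not the diagram; the diagram belongs to the drawing event.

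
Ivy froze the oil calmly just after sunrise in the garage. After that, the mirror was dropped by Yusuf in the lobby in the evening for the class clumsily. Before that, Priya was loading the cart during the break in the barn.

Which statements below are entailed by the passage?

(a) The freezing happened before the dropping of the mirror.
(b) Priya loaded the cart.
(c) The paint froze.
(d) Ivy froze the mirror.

(a)

(a) Entailed — the narrative places the freezing before the dropping.
(b) Not entailed — 'was loading' is progressive on an accomplishment; it does not entail the completed 'loaded'.
(c) Not entailed — the oil is what froze, not the paint.
(d) Not entailed — Ivy froze the oil, not the mirror; the mirror belongs to the dropping event.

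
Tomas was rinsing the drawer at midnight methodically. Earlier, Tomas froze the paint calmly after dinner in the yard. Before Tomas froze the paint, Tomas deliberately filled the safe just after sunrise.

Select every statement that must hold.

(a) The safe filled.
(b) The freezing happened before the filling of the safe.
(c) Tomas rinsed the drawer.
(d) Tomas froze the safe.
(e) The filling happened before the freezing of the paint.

(a) Entailed — 'Tomas filled the safe' is causative; it entails the inchoative 'the safe filled'.
(b) Not entailed — the narrative places the filling before the freezing, not after.
(c) Entailed — 'rinse' is an activity; 'was rinsing' entails that some rinsing happened, so 'rinsed' holds.
(d) Not entailed — Tomas froze the paint, not the safe; the safe belongs to the filling event.
(e) Entailed — the narrative places the filling before the freezing.

(a), (c), (e)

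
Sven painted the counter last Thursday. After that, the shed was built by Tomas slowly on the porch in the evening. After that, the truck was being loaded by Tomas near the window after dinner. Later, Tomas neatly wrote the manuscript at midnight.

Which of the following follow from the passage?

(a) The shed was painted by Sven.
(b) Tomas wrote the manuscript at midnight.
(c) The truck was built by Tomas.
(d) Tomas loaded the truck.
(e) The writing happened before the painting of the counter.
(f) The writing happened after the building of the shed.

(a) Not entailed — Sven painted the counter, not the shed; the shed belongs to the building event.
(b) Entailed — dropping 'neatly' leaves a sub-description the original still satisfies.
(c) Not entailed — Tomas built the shed, not the truck; the truck belongs to the loading event.
(d) Not entailed — 'was loading' is progressive on an accomplishment; it does not entail the completed 'loaded'.
(e) Not entailed — the narrative places the painting before the writing, not after.
(f) Entailed — the narrative places the building before the writing.

(b), (f)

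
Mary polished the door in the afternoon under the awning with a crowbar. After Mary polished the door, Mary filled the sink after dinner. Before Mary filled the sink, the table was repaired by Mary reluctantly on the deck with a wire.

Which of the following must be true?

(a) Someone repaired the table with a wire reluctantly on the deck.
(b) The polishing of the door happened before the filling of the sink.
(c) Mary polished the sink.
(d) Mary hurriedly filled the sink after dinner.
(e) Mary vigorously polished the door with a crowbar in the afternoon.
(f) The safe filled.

(a), (b)

(a) Entailed — this follows by dropping conjuncts from the repairing event's description.
(b) Entailed — the narrative places the polishing before the filling.
(c) Not entailed — Mary polished the door, not the sink; the sink belongs to the filling event.
(d) Not entailed — 'hurriedly' adds information not in the original event.
(e) Not entailed — 'vigorously' adds information not in the original event.
(f) Not entailed — the sink is what filled, not the safe.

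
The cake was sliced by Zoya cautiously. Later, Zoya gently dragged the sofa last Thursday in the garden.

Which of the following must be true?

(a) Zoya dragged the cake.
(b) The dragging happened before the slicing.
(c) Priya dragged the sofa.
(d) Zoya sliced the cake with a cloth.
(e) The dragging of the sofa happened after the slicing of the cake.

(a) Not entailed — Zoya dragged the sofa, not the cake; the cake belongs to the slicing event.
(b) Not entailed — the narrative places the slicing before the dragging, not after.
(c) Not entailed — the passage has Zoya dragging the sofa, not Priya.
(d) Not entailed — 'with a cloth' adds information not in the original event.
(e) Entailed — the narrative places the slicing before the dragging.

(e)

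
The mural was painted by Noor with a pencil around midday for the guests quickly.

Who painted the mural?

'Noor' marks the agent of the painting event.

Noor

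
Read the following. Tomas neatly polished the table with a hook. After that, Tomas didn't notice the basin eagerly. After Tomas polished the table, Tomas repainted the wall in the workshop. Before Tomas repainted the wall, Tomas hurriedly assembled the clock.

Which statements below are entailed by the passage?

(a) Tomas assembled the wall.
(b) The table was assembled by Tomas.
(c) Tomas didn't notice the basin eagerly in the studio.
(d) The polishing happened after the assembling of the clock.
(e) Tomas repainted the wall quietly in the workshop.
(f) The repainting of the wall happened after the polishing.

(a) Not entailed — Tomas assembled the clock, not the wall; the wall belongs to the repainting event.
(b) Not entailed — Tomas assembled the clock, not the table; the table belongs to the polishing event.
(c) Entailed — under negation, adding a further restriction is entailed: if no such noticing event occurred, none occurred in the studio either.
(d) Not entailed — the narrative doesn't order the assembling relative to the polishing.
(e) Not entailed — 'quietly' adds information not in the original event.
(f) Entailed — the narrative places the polishing before the repainting.

(c), (f)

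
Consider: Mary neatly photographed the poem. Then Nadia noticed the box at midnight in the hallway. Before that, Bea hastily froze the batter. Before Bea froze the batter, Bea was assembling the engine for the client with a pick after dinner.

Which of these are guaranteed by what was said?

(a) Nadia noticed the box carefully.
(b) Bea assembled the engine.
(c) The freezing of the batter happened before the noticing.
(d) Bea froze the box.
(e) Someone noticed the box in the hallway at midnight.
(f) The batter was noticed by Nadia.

(c), (e)

(a) Not entailed — 'carefully' adds information not in the original event.
(b) Not entailed — 'was assembling' is progressive on an accomplishment; it does not entail the completed 'assembled'.
(c) Entailed — the narrative places the freezing before the noticing.
(d) Not entailed — Bea froze the batter, not the box; the box belongs to the noticing event.
(e) Entailed — this follows by dropping conjuncts from the noticing event's description.
(f) Not entailed — Nadia noticed the box, not the batter; the batter belongs to the freezing event.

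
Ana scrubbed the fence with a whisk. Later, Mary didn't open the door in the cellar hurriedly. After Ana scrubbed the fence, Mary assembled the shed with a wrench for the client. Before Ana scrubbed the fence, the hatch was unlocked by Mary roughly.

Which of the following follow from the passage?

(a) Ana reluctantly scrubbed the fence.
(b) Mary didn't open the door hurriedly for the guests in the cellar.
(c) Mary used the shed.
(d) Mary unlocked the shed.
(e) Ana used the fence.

(b)

(a) Not entailed — 'reluctantly' adds information not in the original event.
(b) Entailed — under negation, adding a further restriction is entailed: if no such opening event occurred, none occurred for the guests either.
(c) Not entailed — the shed is the patient, not an instrument — Mary used a wrench.
(d) Not entailed — Mary unlocked the hatch, not the shed; the shed belongs to the assembling event.
(e) Not entailed — the fence is the patient, not an instrument — Ana used a whisk.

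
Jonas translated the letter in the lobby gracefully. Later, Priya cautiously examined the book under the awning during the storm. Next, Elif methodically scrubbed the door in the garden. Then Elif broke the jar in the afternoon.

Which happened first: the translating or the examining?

The connectives place the translating before the examining.

the translating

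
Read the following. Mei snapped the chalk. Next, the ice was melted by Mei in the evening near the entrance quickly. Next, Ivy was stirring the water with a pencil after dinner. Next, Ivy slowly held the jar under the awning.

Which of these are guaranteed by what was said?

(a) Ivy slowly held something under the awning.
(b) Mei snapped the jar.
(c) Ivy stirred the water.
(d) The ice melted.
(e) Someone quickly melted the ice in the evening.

(a) Entailed — this follows by dropping conjuncts from the holding event's description.
(b) Not entailed — Mei snapped the chalk, not the jar; the jar belongs to the holding event.
(c) Entailed — 'stir' is an activity; 'was stirring' entails that some stirring happened, so 'stirred' holds.
(d) Entailed — 'Mei melted the ice' is causative; it entails the inchoative 'the ice melted'.
(e) Entailed — every conjunct here is already in the original melting event.

(a), (c), (d), (e)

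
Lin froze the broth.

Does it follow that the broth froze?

'Lin froze the broth' is the causative; it entails the inchoative 'the broth froze'.

yes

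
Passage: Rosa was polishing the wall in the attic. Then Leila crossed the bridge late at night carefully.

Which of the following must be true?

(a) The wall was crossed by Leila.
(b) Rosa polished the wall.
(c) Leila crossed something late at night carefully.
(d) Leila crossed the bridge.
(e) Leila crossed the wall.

(b), (c), (d)

(a) Not entailed — Leila crossed the bridge, not the wall; the wall belongs to the polishing event.
(b) Entailed — 'polish' is an activity; 'was polishing' entails that some polishing happened, so 'polished' holds.
(c) Entailed — every conjunct here is already in the original crossing event.
(d) Entailed — dropping 'carefully', 'late at night' leaves a sub-description the original still satisfies.
(e) Not entailed — Leila crossed the bridge, not the wall; the wall belongs to the polishing event.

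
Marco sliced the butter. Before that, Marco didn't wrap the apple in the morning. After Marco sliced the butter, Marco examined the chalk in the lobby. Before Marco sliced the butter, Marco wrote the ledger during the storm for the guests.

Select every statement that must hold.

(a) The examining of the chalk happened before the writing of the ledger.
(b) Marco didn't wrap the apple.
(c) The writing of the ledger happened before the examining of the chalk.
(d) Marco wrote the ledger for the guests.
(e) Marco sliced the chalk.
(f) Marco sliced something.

(c), (d), (f)

(a) Not entailed — the narrative places the writing before the examining, not after.
(b) Not entailed — dropping 'in the morning' under negation is not valid — the original leaves open that Marco wrapped the apple some other way.
(c) Entailed — the narrative places the writing before the examining.
(d) Entailed — the original entails any weakening of itself; this just drops 'during the storm'.
(e) Not entailed — Marco sliced the butter, not the chalk; the chalk belongs to the examining event.
(f) Entailed — this follows by dropping conjuncts from the slicing event's description.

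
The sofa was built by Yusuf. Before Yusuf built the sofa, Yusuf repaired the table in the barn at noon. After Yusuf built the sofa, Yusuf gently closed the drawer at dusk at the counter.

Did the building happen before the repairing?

The narrative orders the repairing before the building.

no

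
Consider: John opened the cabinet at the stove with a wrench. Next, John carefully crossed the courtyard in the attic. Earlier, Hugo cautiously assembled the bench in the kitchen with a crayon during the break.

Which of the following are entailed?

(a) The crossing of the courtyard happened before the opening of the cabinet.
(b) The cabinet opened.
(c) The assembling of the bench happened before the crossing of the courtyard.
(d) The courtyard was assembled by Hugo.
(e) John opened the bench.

(a) Not entailed — the narrative places the opening before the crossing, not after.
(b) Entailed — 'John opened the cabinet' is causative; it entails the inchoative 'the cabinet opened'.
(c) Entailed — the narrative places the assembling before the crossing.
(d) Not entailed — Hugo assembled the bench, not the courtyard; the courtyard belongs to the crossing event.
(e) Not entailed — John opened the cabinet, not the bench; the bench belongs to the assembling event.

(b), (c)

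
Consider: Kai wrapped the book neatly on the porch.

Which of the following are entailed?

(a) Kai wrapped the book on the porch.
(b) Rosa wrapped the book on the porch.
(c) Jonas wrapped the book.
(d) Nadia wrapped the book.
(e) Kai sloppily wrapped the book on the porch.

(a) Entailed — the original entails any weakening of itself; this just drops 'neatly'.
(b) Not entailed — the passage has Kai wrapping the book, not Rosa.
(c) Not entailed — the passage has Kai wrapping the book, not Jonas.
(d) Not entailed — the passage has Kai wrapping the book, not Nadia.
(e) Not entailed — 'sloppily' adds a manner not in (and inconsistent with) the original.

(a)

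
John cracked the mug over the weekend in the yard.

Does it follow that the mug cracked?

yes

'John cracked the mug' is the causative; it entails the inchoative 'the mug cracked'.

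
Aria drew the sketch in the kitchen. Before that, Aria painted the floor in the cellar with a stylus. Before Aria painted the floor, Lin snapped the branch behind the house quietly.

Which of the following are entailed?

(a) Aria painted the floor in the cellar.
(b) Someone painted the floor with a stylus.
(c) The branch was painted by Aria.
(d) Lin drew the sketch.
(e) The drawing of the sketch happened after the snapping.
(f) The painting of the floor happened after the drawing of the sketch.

(a), (b), (e)

(a) Entailed — this follows by dropping conjuncts from the painting event's description.
(b) Entailed — this follows by dropping conjuncts from the painting event's description.
(c) Not entailed — Aria painted the floor, not the branch; the branch belongs to the snapping event.
(d) Not entailed — the passage has Aria drawing the sketch, not Lin.
(e) Entailed — the narrative places the snapping before the drawing.
(f) Not entailed — the narrative places the painting before the drawing, not after.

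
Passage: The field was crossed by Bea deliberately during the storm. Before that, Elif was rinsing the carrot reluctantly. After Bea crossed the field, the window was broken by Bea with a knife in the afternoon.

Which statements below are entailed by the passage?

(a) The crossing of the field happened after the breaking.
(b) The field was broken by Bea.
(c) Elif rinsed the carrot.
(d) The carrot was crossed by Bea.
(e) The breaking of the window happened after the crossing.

(c), (e)

(a) Not entailed — the narrative places the crossing before the breaking, not after.
(b) Not entailed — Bea broke the window, not the field; the field belongs to the crossing event.
(c) Entailed — 'rinse' is an activity; 'was rinsing' entails that some rinsing happened, so 'rinsed' holds.
(d) Not entailed — Bea crossed the field, not the carrot; the carrot belongs to the rinsing event.
(e) Entailed — the narrative places the crossing before the breaking.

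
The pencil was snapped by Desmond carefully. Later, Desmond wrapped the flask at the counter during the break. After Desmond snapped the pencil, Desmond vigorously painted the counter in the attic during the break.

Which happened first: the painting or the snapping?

the snapping

The connectives place the snapping before the painting.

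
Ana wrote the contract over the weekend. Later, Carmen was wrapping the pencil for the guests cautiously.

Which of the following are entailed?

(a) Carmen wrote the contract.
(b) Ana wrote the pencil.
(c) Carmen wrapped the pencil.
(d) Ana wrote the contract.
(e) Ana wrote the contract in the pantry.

(d)

(a) Not entailed — the passage has Ana writing the contract, not Carmen.
(b) Not entailed — Ana wrote the contract, not the pencil; the pencil belongs to the wrapping event.
(c) Not entailed — 'was wrapping' is progressive on an accomplishment; it does not entail the completed 'wrapped'.
(d) Entailed — every conjunct here is already in the original writing event.
(e) Not entailed — 'in the pantry' adds information not in the original event.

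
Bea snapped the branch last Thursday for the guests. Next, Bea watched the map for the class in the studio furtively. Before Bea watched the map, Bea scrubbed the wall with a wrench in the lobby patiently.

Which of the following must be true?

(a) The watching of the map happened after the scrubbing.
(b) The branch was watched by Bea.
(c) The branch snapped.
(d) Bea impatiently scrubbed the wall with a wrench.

(a) Entailed — the narrative places the scrubbing before the watching.
(b) Not entailed — Bea watched the map, not the branch; the branch belongs to the snapping event.
(c) Entailed — 'Bea snapped the branch' is causative; it entails the inchoative 'the branch snapped'.
(d) Not entailed — 'impatiently' adds a manner not in (and inconsistent with) the original.

(a), (c)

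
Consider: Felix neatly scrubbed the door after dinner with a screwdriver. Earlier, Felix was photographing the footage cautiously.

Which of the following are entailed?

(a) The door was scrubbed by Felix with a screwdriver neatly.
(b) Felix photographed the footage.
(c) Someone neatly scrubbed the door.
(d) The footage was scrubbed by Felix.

(a) Entailed — the original entails any weakening of itself; this just drops 'after dinner'.
(b) Not entailed — 'was photographing' is progressive on an accomplishment; it does not entail the completed 'photographed'.
(c) Entailed — dropping 'with a screwdriver', 'after dinner' and generalizing the agent leaves a sub-description the original still satisfies.
(d) Not entailed — Felix scrubbed the door, not the footage; the footage belongs to the photographing event.

(a), (c)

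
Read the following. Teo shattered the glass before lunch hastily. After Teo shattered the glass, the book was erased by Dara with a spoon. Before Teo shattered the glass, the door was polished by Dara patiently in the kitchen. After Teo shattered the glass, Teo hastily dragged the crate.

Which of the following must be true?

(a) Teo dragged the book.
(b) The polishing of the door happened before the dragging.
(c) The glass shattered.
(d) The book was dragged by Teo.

(b), (c)

(a) Not entailed — Teo dragged the crate, not the book; the book belongs to the erasing event.
(b) Entailed — the narrative places the polishing before the dragging.
(c) Entailed — 'Teo shattered the glass' is causative; it entails the inchoative 'the glass shattered'.
(d) Not entailed — Teo dragged the crate, not the book; the book belongs to the erasing event.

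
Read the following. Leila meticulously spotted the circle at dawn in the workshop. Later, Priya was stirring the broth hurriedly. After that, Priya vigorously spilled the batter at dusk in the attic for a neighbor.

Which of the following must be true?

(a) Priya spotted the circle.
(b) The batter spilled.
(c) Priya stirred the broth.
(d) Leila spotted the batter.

(a) Not entailed — the passage has Leila spotting the circle, not Priya.
(b) Entailed — 'Priya spilled the batter' is causative; it entails the inchoative 'the batter spilled'.
(c) Entailed — 'stir' is an activity; 'was stirring' entails that some stirring happened, so 'stirred' holds.
(d) Not entailed — Leila spotted the circle, not the batter; the batter belongs to the spilling event.

(b), (c)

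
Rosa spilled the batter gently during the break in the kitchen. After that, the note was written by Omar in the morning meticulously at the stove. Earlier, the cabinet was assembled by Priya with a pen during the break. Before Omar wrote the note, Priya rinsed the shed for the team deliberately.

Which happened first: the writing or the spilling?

The connectives place the spilling before the writing.

the spilling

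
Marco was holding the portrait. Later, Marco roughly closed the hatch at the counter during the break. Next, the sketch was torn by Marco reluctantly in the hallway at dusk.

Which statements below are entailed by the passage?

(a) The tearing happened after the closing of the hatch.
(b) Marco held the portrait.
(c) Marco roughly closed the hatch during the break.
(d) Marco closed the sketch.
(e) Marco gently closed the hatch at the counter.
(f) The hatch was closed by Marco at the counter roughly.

(a), (b), (c), (f)

(a) Entailed — the narrative places the closing before the tearing.
(b) Entailed — 'hold' is an activity; 'was holding' entails that some holding happened, so 'held' holds.
(c) Entailed — dropping 'at the counter' leaves a sub-description the original still satisfies.
(d) Not entailed — Marco closed the hatch, not the sketch; the sketch belongs to the tearing event.
(e) Not entailed — 'gently' adds a manner not in (and inconsistent with) the original.
(f) Entailed — dropping 'during the break' leaves a sub-description the original still satisfies.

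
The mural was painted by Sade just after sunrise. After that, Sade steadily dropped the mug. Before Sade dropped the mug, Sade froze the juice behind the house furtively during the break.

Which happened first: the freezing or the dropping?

The connectives place the freezing before the dropping.

the freezing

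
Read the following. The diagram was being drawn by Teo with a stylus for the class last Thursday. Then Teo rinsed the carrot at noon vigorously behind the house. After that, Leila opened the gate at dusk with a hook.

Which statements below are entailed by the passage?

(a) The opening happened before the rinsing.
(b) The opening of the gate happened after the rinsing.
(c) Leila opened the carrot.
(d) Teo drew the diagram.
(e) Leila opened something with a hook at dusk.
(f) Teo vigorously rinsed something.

(b), (e), (f)

(a) Not entailed — the narrative places the rinsing before the opening, not after.
(b) Entailed — the narrative places the rinsing before the opening.
(c) Not entailed — Leila opened the gate, not the carrot; the carrot belongs to the rinsing event.
(d) Not entailed — 'was drawing' is progressive on an accomplishment; it does not entail the completed 'drew'.
(e) Entailed — every conjunct here is already in the original opening event.
(f) Entailed — dropping 'behind the house', 'at noon' and generalizing the patient leaves a sub-description the original still satisfies.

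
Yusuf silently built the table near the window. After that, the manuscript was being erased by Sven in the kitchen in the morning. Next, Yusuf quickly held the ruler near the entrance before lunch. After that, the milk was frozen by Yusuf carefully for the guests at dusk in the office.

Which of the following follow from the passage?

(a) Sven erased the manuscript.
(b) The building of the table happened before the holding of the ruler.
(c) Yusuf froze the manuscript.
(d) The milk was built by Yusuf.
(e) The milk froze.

(a) Not entailed — 'was erasing' is progressive on an accomplishment; it does not entail the completed 'erased'.
(b) Entailed — the narrative places the building before the holding.
(c) Not entailed — Yusuf froze the milk, not the manuscript; the manuscript belongs to the erasing event.
(d) Not entailed — Yusuf built the table, not the milk; the milk belongs to the freezing event.
(e) Entailed — 'Yusuf froze the milk' is causative; it entails the inchoative 'the milk froze'.

(b), (e)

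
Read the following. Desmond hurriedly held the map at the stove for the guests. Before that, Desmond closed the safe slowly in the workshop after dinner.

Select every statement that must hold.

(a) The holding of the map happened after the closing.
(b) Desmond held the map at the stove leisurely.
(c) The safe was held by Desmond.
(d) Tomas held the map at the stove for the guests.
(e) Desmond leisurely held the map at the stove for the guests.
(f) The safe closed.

(a), (f)

(a) Entailed — the narrative places the closing before the holding.
(b) Not entailed — 'leisurely' adds a manner not in (and inconsistent with) the original.
(c) Not entailed — Desmond held the map, not the safe; the safe belongs to the closing event.
(d) Not entailed — the passage has Desmond holding the map, not Tomas.
(e) Not entailed — 'leisurely' adds a manner not in (and inconsistent with) the original.
(f) Entailed — 'Desmond closed the safe' is causative; it entails the inchoative 'the safe closed'.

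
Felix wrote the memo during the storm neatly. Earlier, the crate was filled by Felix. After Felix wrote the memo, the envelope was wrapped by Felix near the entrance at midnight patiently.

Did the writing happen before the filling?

The narrative orders the filling before the writing.

no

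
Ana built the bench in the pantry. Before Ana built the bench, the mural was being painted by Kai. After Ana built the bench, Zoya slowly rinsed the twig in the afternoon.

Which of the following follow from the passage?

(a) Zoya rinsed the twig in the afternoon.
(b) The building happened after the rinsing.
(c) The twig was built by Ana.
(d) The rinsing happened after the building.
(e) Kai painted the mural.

(a) Entailed — dropping 'slowly' leaves a sub-description the original still satisfies.
(b) Not entailed — the narrative places the building before the rinsing, not after.
(c) Not entailed — Ana built the bench, not the twig; the twig belongs to the rinsing event.
(d) Entailed — the narrative places the building before the rinsing.
(e) Not entailed — 'was painting' is progressive on an accomplishment; it does not entail the completed 'painted'.

(a), (d)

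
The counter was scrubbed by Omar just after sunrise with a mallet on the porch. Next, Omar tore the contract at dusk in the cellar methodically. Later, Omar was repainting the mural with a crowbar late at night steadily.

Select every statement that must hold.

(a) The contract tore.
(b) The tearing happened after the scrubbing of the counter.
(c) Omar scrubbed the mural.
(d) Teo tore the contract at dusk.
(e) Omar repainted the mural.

(a), (b)

(a) Entailed — 'Omar tore the contract' is causative; it entails the inchoative 'the contract tore'.
(b) Entailed — the narrative places the scrubbing before the tearing.
(c) Not entailed — Omar scrubbed the counter, not the mural; the mural belongs to the repainting event.
(d) Not entailed — the passage has Omar tearing the contract, not Teo.
(e) Not entailed — 'was repainting' is progressive on an accomplishment; it does not entail the completed 'repainted'.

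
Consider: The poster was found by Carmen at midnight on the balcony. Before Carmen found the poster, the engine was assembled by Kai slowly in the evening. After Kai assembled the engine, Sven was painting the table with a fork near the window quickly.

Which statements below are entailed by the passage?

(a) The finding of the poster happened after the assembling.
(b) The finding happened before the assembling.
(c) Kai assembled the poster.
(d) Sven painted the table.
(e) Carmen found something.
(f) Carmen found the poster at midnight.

(a) Entailed — the narrative places the assembling before the finding.
(b) Not entailed — the narrative places the assembling before the finding, not after.
(c) Not entailed — Kai assembled the engine, not the poster; the poster belongs to the finding event.
(d) Not entailed — 'was painting' is progressive on an accomplishment; it does not entail the completed 'painted'.
(e) Entailed — every conjunct here is already in the original finding event.
(f) Entailed — dropping 'on the balcony' leaves a sub-description the original still satisfies.

(a), (e), (f)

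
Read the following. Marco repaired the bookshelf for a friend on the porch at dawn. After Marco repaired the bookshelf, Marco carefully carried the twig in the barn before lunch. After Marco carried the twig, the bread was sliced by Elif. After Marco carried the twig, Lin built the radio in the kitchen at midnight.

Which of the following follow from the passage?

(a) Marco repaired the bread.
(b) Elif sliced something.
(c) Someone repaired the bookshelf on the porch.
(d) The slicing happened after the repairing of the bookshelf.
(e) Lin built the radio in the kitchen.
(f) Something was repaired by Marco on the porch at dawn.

(b), (c), (d), (e), (f)

(a) Not entailed — Marco repaired the bookshelf, not the bread; the bread belongs to the slicing event.
(b) Entailed — every conjunct here is already in the original slicing event.
(c) Entailed — this follows by dropping conjuncts from the repairing event's description.
(d) Entailed — the narrative places the repairing before the slicing.
(e) Entailed — this follows by dropping conjuncts from the building event's description.
(f) Entailed — this follows by dropping conjuncts from the repairing event's description.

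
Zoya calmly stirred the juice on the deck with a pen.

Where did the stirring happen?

'on the deck' marks the location of the stirring event.

on the deck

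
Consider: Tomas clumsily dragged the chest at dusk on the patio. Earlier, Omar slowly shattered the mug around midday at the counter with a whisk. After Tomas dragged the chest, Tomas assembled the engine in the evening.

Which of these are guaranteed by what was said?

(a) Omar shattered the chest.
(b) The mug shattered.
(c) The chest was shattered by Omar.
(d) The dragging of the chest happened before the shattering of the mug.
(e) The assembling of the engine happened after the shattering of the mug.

(a) Not entailed — Omar shattered the mug, not the chest; the chest belongs to the dragging event.
(b) Entailed — 'Omar shattered the mug' is causative; it entails the inchoative 'the mug shattered'.
(c) Not entailed — Omar shattered the mug, not the chest; the chest belongs to the dragging event.
(d) Not entailed — the narrative places the shattering before the dragging, not after.
(e) Entailed — the narrative places the shattering before the assembling.

(b), (e)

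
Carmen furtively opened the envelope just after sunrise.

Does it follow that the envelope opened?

'Carmen opened the envelope' is the causative; it entails the inchoative 'the envelope opened'.

yes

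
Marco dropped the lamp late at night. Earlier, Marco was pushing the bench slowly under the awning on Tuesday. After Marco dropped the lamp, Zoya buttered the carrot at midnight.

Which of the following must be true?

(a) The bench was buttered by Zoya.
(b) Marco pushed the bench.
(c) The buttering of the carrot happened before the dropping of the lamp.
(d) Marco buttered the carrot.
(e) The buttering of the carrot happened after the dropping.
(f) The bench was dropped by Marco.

(b), (e)

(a) Not entailed — Zoya buttered the carrot, not the bench; the bench belongs to the pushing event.
(b) Entailed — 'push' is an activity; 'was pushing' entails that some pushing happened, so 'pushed' holds.
(c) Not entailed — the narrative places the dropping before the buttering, not after.
(d) Not entailed — the passage has Zoya buttering the carrot, not Marco.
(e) Entailed — the narrative places the dropping before the buttering.
(f) Not entailed — Marco dropped the lamp, not the bench; the bench belongs to the pushing event.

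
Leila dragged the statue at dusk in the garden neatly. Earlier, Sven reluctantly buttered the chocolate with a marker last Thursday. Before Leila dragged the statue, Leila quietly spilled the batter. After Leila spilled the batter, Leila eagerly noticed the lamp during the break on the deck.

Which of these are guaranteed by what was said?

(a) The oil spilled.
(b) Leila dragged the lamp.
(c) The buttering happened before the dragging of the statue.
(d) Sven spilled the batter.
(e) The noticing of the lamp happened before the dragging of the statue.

(c)

(a) Not entailed — the batter is what spilled, not the oil.
(b) Not entailed — Leila dragged the statue, not the lamp; the lamp belongs to the noticing event.
(c) Entailed — the narrative places the buttering before the dragging.
(d) Not entailed — the passage has Leila spilling the batter, not Sven.
(e) Not entailed — the narrative doesn't order the noticing relative to the dragging.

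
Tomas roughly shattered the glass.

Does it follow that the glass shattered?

'Tomas shattered the glass' is the causative; it entails the inchoative 'the glass shattered'.

yes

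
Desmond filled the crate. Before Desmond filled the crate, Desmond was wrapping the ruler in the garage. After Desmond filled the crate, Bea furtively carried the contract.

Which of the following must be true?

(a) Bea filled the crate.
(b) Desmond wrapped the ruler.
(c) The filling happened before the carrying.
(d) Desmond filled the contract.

(c)

(a) Not entailed — the passage has Desmond filling the crate, not Bea.
(b) Not entailed — 'was wrapping' is progressive on an accomplishment; it does not entail the completed 'wrapped'.
(c) Entailed — the narrative places the filling before the carrying.
(d) Not entailed — Desmond filled the crate, not the contract; the contract belongs to the carrying event.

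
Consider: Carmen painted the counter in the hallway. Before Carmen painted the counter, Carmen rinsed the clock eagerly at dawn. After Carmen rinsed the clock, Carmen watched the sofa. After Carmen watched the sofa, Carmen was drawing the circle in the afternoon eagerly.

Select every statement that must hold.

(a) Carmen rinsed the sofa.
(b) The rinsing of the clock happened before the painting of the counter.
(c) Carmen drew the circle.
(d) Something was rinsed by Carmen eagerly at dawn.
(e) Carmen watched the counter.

(b), (d)

(a) Not entailed — Carmen rinsed the clock, not the sofa; the sofa belongs to the watching event.
(b) Entailed — the narrative places the rinsing before the painting.
(c) Not entailed — 'was drawing' is progressive on an accomplishment; it does not entail the completed 'drew'.
(d) Entailed — every conjunct here is already in the original rinsing event.
(e) Not entailed — Carmen watched the sofa, not the counter; the counter belongs to the painting event.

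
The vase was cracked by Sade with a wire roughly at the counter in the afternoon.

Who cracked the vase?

Sade

'Sade' marks the agent of the cracking event.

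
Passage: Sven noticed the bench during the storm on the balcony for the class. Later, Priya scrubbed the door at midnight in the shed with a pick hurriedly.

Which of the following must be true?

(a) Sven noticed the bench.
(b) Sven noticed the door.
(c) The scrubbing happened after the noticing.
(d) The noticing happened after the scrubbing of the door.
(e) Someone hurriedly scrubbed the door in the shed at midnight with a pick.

(a), (c), (e)

(a) Entailed — this follows by dropping conjuncts from the noticing event's description.
(b) Not entailed — Sven noticed the bench, not the door; the door belongs to the scrubbing event.
(c) Entailed — the narrative places the noticing before the scrubbing.
(d) Not entailed — the narrative places the noticing before the scrubbing, not after.
(e) Entailed — the original entails any weakening of itself; this just generalizes the agent.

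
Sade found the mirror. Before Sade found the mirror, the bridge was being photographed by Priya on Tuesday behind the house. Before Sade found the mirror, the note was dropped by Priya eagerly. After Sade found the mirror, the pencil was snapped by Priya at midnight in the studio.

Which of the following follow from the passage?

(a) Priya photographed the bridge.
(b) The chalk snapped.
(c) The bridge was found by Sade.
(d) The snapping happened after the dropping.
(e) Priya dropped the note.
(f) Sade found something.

(d), (e), (f)

(a) Not entailed — 'was photographing' is progressive on an accomplishment; it does not entail the completed 'photographed'.
(b) Not entailed — the pencil is what snapped, not the chalk.
(c) Not entailed — Sade found the mirror, not the bridge; the bridge belongs to the photographing event.
(d) Entailed — the narrative places the dropping before the snapping.
(e) Entailed — dropping 'eagerly' leaves a sub-description the original still satisfies.
(f) Entailed — this follows by dropping conjuncts from the finding event's description.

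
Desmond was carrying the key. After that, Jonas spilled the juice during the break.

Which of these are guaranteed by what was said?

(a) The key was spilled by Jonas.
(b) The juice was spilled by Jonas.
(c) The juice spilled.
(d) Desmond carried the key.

(b), (c), (d)

(a) Not entailed — Jonas spilled the juice, not the key; the key belongs to the carrying event.
(b) Entailed — every conjunct here is already in the original spilling event.
(c) Entailed — 'Jonas spilled the juice' is causative; it entails the inchoative 'the juice spilled'.
(d) Entailed — 'carry' is an activity; 'was carrying' entails that some carrying happened, so 'carried' holds.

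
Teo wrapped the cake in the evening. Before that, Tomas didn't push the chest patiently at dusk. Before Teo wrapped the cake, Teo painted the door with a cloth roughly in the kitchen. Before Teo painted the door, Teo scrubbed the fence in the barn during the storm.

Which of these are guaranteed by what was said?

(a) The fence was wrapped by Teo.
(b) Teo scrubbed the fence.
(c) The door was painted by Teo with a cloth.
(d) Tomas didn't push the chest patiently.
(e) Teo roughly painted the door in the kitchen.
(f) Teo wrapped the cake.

(a) Not entailed — Teo wrapped the cake, not the fence; the fence belongs to the scrubbing event.
(b) Entailed — this follows by dropping conjuncts from the scrubbing event's description.
(c) Entailed — the original entails any weakening of itself; this just drops 'in the kitchen', 'roughly'.
(d) Not entailed — dropping 'at dusk' under negation is not valid — the original leaves open that Tomas pushed the chest some other way.
(e) Entailed — every conjunct here is already in the original painting event.
(f) Entailed — dropping 'in the evening' leaves a sub-description the original still satisfies.

(b), (c), (e), (f)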